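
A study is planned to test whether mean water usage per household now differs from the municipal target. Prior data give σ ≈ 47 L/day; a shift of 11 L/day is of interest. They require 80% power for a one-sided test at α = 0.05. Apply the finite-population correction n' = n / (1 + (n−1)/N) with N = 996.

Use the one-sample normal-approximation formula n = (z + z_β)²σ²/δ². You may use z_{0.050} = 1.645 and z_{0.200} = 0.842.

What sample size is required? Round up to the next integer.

n = (z_α + z_β)² · σ² / δ²
  = (1.645 + 0.842)² · 47² / 11²
  = 6.1852 · 2209 / 121
  = 112.92
Finite-population correction (N = 996): 112.92 / (1 + (112.92 − 1)/996) = 101.51.
Round up → n = 102.

n = 102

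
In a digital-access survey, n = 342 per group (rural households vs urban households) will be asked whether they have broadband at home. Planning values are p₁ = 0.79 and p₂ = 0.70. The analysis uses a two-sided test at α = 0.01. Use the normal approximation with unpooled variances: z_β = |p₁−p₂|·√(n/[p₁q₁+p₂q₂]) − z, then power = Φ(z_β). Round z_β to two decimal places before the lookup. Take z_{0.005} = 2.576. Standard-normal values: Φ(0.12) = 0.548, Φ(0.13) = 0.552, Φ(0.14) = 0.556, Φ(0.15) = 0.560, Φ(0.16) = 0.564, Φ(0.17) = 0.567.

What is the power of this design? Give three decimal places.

Power ≈ 0.556

z_β = |p₁−p₂|·√(n/[p₁q₁+p₂q₂]) − z_{α/2}
    = 0.09 · √(342/0.3759) − 2.576
    = 0.09 · 30.1632 − 2.576
    = 2.7147 − 2.576 = 0.1387 → 0.14
Power = Φ(0.14) = 0.556.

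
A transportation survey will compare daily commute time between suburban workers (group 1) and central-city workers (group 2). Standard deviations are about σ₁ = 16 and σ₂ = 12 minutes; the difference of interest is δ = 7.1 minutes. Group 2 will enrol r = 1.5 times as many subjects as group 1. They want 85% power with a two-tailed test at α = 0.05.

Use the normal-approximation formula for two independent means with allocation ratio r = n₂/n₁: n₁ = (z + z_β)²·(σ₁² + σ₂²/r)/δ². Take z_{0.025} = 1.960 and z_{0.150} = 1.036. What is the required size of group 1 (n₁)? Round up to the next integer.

n₁ = 63

n₁ = (z_{α/2} + z_β)² · (σ₁² + σ₂²/r) / δ²
   = (1.960 + 1.036)² · (16² + 12²/1.5) / 7.1²
   = 8.9760 · (256 + 96) / 50.41
   = 8.9760 · 352 / 50.41
   = 62.68
Round up → n₁ = 63; n₂ = r·n₁ = 1.5 × 63 = 95.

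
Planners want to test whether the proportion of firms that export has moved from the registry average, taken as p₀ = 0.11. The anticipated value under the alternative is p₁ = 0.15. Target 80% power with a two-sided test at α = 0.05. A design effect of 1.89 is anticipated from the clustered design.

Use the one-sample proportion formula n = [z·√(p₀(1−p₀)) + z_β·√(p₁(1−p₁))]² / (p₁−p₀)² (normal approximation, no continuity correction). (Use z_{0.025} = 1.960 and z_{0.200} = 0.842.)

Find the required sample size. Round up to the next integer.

n = 987

n = [z_{α/2}·√(p₀q₀) + z_β·√(p₁q₁)]² / (p₁ − p₀)²
  = [1.960·√(0.11·0.89) + 0.842·√(0.15·0.85)]² / (0.04)²
  = [1.960·0.3129 + 0.842·0.3571]² / 0.0016
  = [0.9139]² / 0.0016
  = 522.03
Design effect: 1.89 × 522.03 = 986.63.
Round up → n = 987.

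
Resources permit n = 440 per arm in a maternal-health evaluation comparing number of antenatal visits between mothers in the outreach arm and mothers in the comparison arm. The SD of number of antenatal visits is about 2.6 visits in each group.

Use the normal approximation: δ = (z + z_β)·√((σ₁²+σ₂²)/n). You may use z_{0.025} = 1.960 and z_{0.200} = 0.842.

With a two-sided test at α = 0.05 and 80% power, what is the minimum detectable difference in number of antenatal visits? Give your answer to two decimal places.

δ = (z_{α/2} + z_β) · √((σ₁²+σ₂²)/n)
  = (1.960 + 0.842) · √(13.52/440)
  = 2.802 · √0.03073
  = 2.802 · 0.1753
  = 0.4912

Minimum detectable difference ≈ 0.49 visits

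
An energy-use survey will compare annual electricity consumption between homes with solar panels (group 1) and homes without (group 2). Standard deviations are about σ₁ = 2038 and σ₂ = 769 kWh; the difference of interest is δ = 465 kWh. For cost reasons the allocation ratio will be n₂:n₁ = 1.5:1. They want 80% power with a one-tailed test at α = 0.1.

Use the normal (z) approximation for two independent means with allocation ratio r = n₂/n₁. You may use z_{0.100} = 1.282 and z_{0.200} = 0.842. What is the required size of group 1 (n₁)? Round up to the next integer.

n₁ = (z_α + z_β)² · (σ₁² + σ₂²/r) / δ²
   = (1.282 + 0.842)² · (2038² + 769²/1.5) / 465²
   = 4.5114 · (4153444 + 394240.7) / 216225
   = 4.5114 · 4547684.7 / 216225
   = 94.88
Round up → n₁ = 95; n₂ = r·n₁ = 1.5 × 95 = 143.

n₁ = 95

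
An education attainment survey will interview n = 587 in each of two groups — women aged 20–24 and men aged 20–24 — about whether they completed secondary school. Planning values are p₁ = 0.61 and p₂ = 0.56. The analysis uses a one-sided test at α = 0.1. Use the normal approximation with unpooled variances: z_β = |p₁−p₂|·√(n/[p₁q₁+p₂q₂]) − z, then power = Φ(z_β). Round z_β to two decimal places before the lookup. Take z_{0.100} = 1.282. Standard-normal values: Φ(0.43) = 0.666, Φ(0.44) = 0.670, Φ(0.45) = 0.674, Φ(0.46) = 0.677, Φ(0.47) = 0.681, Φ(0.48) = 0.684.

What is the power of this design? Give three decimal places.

Power ≈ 0.677

z_β = |p₁−p₂|·√(n/[p₁q₁+p₂q₂]) − z_α
    = 0.05 · √(587/0.4843) − 1.282
    = 0.05 · 34.8146 − 1.282
    = 1.7407 − 1.282 = 0.4587 → 0.46
Power = Φ(0.46) = 0.677.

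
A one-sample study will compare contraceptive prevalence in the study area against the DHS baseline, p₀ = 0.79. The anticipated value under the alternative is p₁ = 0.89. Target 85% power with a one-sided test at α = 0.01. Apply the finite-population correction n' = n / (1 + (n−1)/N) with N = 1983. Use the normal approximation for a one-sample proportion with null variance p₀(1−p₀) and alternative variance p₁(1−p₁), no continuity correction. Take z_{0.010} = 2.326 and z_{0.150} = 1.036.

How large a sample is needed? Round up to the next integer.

n = [z_α·√(p₀q₀) + z_β·√(p₁q₁)]² / (p₁ − p₀)²
  = [2.326·√(0.79·0.21) + 1.036·√(0.89·0.11)]² / (0.10)²
  = [2.326·0.4073 + 1.036·0.3129]² / 0.0100
  = [1.2716]² / 0.0100
  = 161.68
Finite-population correction (N = 1983): 161.68 / (1 + (161.68 − 1)/1983) = 149.57.
Round up → n = 150.

n = 150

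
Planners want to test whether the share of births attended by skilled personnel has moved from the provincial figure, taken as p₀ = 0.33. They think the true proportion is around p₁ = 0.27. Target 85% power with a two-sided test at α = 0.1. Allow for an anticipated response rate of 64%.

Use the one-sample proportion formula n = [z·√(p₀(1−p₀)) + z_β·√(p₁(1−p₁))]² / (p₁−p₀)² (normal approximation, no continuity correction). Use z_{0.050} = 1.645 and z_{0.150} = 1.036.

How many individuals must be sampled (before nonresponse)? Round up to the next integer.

n = [z_{α/2}·√(p₀q₀) + z_β·√(p₁q₁)]² / (p₁ − p₀)²
  = [1.645·√(0.33·0.67) + 1.036·√(0.27·0.73)]² / (-0.06)²
  = [1.645·0.4702 + 1.036·0.4440]² / 0.0036
  = [1.2334]² / 0.0036
  = 422.61
Adjust for 64% response: 422.61 / 0.64 = 660.32.
Round up → n = 661.

n = 661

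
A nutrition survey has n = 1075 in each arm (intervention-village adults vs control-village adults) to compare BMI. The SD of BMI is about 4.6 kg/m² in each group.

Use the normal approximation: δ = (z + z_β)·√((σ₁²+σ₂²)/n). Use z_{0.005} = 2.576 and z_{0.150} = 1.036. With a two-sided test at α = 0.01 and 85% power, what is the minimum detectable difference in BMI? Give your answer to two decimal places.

Minimum detectable difference ≈ 0.72 kg/m²

δ = (z_{α/2} + z_β) · √((σ₁²+σ₂²)/n)
  = (2.576 + 1.036) · √(42.32/1075)
  = 3.612 · √0.03937
  = 3.612 · 0.1984
  = 0.7167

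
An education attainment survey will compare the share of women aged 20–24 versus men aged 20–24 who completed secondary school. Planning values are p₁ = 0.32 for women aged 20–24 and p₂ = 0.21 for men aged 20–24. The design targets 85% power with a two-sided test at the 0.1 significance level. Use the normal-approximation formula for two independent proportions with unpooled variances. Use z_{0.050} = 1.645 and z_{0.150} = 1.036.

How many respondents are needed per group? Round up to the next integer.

n = 228 per group

n = (z_{α/2} + z_β)² · [p₁(1−p₁) + p₂(1−p₂)] / (p₁ − p₂)²
  = (1.645 + 1.036)² · (0.32·0.68 + 0.21·0.79) / (0.11)²
  = (2.681)² · (0.2176 + 0.1659) / 0.0121
  = 7.1878 · 0.3835 / 0.0121
  = 227.81
Round up → n = 228 per group.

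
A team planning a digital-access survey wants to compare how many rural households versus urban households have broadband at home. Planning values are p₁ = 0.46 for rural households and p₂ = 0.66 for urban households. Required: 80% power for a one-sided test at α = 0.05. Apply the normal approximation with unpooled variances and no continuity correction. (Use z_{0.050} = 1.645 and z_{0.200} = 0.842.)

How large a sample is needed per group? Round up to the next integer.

n = (z_α + z_β)² · [p₁(1−p₁) + p₂(1−p₂)] / (p₁ − p₂)²
  = (1.645 + 0.842)² · (0.46·0.54 + 0.66·0.34) / (-0.20)²
  = (2.487)² · (0.2484 + 0.2244) / 0.0400
  = 6.1852 · 0.4728 / 0.0400
  = 73.11
Round up → n = 74 per group.

n = 74 per group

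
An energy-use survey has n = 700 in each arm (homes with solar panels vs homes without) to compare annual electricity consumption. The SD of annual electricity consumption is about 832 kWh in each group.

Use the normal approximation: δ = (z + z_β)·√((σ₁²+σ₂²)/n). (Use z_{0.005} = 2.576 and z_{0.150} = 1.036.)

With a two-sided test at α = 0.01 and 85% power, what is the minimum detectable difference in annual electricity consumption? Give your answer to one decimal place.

δ = (z_{α/2} + z_β) · √((σ₁²+σ₂²)/n)
  = (2.576 + 1.036) · √(1384448/700)
  = 3.612 · √1977.8
  = 3.612 · 44.4723
  = 160.6338

Minimum detectable difference ≈ 160.6 kWh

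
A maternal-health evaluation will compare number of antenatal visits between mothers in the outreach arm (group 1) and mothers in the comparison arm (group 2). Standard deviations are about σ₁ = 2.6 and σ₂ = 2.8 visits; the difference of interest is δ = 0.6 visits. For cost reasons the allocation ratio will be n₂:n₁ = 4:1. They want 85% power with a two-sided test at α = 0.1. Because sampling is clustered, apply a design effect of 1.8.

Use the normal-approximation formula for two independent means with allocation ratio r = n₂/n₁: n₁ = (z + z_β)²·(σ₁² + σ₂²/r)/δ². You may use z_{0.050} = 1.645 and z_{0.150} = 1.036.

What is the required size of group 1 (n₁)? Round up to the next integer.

n₁ = (z_{α/2} + z_β)² · (σ₁² + σ₂²/r) / δ²
   = (1.645 + 1.036)² · (2.6² + 2.8²/4) / 0.6²
   = 7.1878 · (6.76 + 1.96) / 0.36
   = 7.1878 · 8.72 / 0.36
   = 174.10
Design effect: 1.8 × 174.10 = 313.39.
Round up → n₁ = 314; n₂ = r·n₁ = 4 × 314 = 1256.

n₁ = 314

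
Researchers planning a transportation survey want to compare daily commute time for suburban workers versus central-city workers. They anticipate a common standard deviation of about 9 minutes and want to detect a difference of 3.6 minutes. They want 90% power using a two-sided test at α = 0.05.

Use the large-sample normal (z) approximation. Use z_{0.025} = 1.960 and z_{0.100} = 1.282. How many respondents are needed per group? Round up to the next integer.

n = (z_{α/2} + z_β)² · (σ₁² + σ₂²) / δ²
  = (1.960 + 1.282)² · (2·9² = 162) / 3.6²
  = 10.5106 · 162 / 12.96
  = 131.38
Round up → n = 132 per group.

n = 132 per group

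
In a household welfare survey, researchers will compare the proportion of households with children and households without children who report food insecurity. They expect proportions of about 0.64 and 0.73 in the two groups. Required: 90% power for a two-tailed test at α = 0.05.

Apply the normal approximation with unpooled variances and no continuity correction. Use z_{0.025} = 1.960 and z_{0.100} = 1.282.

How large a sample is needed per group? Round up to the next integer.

n = (z_{α/2} + z_β)² · [p₁(1−p₁) + p₂(1−p₂)] / (p₁ − p₂)²
  = (1.960 + 1.282)² · (0.64·0.36 + 0.73·0.27) / (-0.09)²
  = (3.242)² · (0.2304 + 0.1971) / 0.0081
  = 10.5106 · 0.4275 / 0.0081
  = 554.72
Round up → n = 555 per group.

n = 555 per group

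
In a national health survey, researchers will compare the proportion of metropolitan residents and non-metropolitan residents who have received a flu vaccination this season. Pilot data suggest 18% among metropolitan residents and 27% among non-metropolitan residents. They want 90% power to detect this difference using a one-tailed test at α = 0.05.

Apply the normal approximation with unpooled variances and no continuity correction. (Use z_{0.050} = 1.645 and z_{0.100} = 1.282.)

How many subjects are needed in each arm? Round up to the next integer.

n = 365 per group

n = (z_α + z_β)² · [p₁(1−p₁) + p₂(1−p₂)] / (p₁ − p₂)²
  = (1.645 + 1.282)² · (0.18·0.82 + 0.27·0.73) / (-0.09)²
  = (2.927)² · (0.1476 + 0.1971) / 0.0081
  = 8.5673 · 0.3447 / 0.0081
  = 364.59
Round up → n = 365 per group.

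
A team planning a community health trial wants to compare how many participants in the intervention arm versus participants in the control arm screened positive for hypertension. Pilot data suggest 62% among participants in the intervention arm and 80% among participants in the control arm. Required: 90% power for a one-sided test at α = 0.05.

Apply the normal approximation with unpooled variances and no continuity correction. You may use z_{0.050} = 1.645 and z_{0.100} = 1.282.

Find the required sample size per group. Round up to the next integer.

n = (z_α + z_β)² · [p₁(1−p₁) + p₂(1−p₂)] / (p₁ − p₂)²
  = (1.645 + 1.282)² · (0.62·0.38 + 0.80·0.20) / (-0.18)²
  = (2.927)² · (0.2356 + 0.1600) / 0.0324
  = 8.5673 · 0.3956 / 0.0324
  = 104.61
Round up → n = 105 per group.

n = 105 per group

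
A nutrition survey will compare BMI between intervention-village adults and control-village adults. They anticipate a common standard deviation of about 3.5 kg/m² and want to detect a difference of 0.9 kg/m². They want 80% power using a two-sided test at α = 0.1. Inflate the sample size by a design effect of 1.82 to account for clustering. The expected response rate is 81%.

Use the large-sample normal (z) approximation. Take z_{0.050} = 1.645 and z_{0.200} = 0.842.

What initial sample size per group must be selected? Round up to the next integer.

n = 421 per group

n = (z_{α/2} + z_β)² · (σ₁² + σ₂²) / δ²
  = (1.645 + 0.842)² · (2·3.5² = 24.5) / 0.9²
  = 6.1852 · 24.5 / 0.81
  = 187.08
Design effect: 1.82 × 187.08 = 340.49.
Adjust for 81% response: 340.49 / 0.81 = 420.36.
Round up → n = 421 per group.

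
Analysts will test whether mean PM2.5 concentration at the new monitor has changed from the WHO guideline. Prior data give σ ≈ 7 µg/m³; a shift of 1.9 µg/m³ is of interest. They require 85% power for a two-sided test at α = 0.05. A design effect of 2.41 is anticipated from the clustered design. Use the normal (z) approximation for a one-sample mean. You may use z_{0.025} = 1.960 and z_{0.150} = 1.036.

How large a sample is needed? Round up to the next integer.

n = 294

n = (z_{α/2} + z_β)² · σ² / δ²
  = (1.960 + 1.036)² · 7² / 1.9²
  = 8.9760 · 49 / 3.61
  = 121.84
Design effect: 2.41 × 121.84 = 293.62.
Round up → n = 294.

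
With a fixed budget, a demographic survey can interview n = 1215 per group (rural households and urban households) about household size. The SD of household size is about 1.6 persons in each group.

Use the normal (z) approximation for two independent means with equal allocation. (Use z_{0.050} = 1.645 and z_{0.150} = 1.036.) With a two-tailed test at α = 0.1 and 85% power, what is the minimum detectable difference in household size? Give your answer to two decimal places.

δ = (z_{α/2} + z_β) · √((σ₁²+σ₂²)/n)
  = (1.645 + 1.036) · √(5.12/1215)
  = 2.681 · √0.00421
  = 2.681 · 0.0649
  = 0.1740

Minimum detectable difference ≈ 0.17 persons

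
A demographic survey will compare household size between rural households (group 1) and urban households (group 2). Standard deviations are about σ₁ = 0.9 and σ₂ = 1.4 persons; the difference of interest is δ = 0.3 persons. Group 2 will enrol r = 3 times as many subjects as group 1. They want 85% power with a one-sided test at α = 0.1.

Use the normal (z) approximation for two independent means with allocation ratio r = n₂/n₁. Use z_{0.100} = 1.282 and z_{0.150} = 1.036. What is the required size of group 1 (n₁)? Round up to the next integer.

n₁ = (z_α + z_β)² · (σ₁² + σ₂²/r) / δ²
   = (1.282 + 1.036)² · (0.9² + 1.4²/3) / 0.3²
   = 5.3731 · (0.81 + 0.65333) / 0.09
   = 5.3731 · 1.4633 / 0.09
   = 87.36
Round up → n₁ = 88; n₂ = r·n₁ = 3 × 88 = 264.

n₁ = 88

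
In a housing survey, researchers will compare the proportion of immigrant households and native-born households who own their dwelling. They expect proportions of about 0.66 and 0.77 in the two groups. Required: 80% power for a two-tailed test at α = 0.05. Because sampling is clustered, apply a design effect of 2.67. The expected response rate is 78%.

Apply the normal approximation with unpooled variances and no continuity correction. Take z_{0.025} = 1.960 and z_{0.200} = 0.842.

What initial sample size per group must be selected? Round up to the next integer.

n = 892 per group

n = (z_{α/2} + z_β)² · [p₁(1−p₁) + p₂(1−p₂)] / (p₁ − p₂)²
  = (1.960 + 0.842)² · (0.66·0.34 + 0.77·0.23) / (-0.11)²
  = (2.802)² · (0.2244 + 0.1771) / 0.0121
  = 7.8512 · 0.4015 / 0.0121
  = 260.52
Design effect: 2.67 × 260.52 = 695.58.
Adjust for 78% response: 695.58 / 0.78 = 891.77.
Round up → n = 892 per group.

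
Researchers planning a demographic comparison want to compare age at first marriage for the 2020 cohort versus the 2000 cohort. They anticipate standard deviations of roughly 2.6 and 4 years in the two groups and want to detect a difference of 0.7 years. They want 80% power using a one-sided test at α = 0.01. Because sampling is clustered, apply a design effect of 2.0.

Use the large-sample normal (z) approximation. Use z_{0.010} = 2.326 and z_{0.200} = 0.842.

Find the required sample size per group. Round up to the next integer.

n = 933 per group

n = (z_α + z_β)² · (σ₁² + σ₂²) / δ²
  = (2.326 + 0.842)² · (2.6² + 4² = 22.76) / 0.7²
  = 10.0362 · 22.76 / 0.49
  = 466.17
Design effect: 2.0 × 466.17 = 932.34.
Round up → n = 933 per group.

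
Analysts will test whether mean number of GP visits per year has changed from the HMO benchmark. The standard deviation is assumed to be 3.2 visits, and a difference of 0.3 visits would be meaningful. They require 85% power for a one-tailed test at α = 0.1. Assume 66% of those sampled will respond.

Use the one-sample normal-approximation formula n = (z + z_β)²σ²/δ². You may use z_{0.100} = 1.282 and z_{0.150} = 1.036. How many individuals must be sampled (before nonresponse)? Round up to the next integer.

n = 927

n = (z_α + z_β)² · σ² / δ²
  = (1.282 + 1.036)² · 3.2² / 0.3²
  = 5.3731 · 10.24 / 0.09
  = 611.34
Adjust for 66% response: 611.34 / 0.66 = 926.28.
Round up → n = 927.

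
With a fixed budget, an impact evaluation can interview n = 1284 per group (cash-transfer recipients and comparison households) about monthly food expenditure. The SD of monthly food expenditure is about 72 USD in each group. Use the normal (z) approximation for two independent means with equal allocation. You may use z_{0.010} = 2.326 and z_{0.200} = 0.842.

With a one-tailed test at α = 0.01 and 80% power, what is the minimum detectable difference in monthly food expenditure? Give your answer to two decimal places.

δ = (z_α + z_β) · √((σ₁²+σ₂²)/n)
  = (2.326 + 0.842) · √(10368/1284)
  = 3.168 · √8.0748
  = 3.168 · 2.8416
  = 9.0022

Minimum detectable difference ≈ 9.00 USD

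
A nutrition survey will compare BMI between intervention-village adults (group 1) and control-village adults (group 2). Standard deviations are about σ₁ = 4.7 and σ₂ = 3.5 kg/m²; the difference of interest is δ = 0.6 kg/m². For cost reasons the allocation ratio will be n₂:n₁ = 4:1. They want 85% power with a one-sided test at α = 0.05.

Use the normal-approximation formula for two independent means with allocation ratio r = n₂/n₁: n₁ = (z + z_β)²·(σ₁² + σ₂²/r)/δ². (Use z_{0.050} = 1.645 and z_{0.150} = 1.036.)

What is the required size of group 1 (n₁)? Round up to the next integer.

n₁ = 503

n₁ = (z_α + z_β)² · (σ₁² + σ₂²/r) / δ²
   = (1.645 + 1.036)² · (4.7² + 3.5²/4) / 0.6²
   = 7.1878 · (22.09 + 3.0625) / 0.36
   = 7.1878 · 25.1525 / 0.36
   = 502.19
Round up → n₁ = 503; n₂ = r·n₁ = 4 × 503 = 2012.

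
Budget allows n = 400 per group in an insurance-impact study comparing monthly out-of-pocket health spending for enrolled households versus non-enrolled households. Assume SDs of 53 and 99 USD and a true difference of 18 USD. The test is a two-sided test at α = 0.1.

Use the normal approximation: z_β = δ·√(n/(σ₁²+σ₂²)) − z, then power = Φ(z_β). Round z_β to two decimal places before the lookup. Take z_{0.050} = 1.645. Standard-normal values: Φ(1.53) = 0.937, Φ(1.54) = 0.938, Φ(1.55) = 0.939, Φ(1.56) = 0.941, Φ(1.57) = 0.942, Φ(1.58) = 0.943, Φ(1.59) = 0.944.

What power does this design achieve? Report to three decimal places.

Power ≈ 0.941

z_β = δ·√(n/(σ₁²+σ₂²)) − z_{α/2}
    = 18 · √(400/12610) − 1.645
    = 18 · 0.17810 − 1.645
    = 3.2059 − 1.645 = 1.5609 → 1.56
Power = Φ(1.56) = 0.941.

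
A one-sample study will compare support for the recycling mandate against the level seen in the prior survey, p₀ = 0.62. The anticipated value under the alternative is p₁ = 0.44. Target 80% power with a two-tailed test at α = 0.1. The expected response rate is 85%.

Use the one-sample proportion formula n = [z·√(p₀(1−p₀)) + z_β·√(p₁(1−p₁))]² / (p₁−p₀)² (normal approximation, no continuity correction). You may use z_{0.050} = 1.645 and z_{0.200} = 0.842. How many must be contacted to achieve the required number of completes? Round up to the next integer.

n = [z_{α/2}·√(p₀q₀) + z_β·√(p₁q₁)]² / (p₁ − p₀)²
  = [1.645·√(0.62·0.38) + 0.842·√(0.44·0.56)]² / (-0.18)²
  = [1.645·0.4854 + 0.842·0.4964]² / 0.0324
  = [1.2164]² / 0.0324
  = 45.67
Adjust for 85% response: 45.67 / 0.85 = 53.73.
Round up → n = 54.

n = 54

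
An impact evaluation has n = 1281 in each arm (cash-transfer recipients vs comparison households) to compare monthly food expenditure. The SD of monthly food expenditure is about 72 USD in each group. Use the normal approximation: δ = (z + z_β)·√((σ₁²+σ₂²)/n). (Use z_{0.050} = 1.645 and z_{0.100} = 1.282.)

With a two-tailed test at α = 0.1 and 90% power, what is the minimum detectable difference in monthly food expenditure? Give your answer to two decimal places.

δ = (z_{α/2} + z_β) · √((σ₁²+σ₂²)/n)
  = (1.645 + 1.282) · √(10368/1281)
  = 2.927 · √8.0937
  = 2.927 · 2.8449
  = 8.3271

Minimum detectable difference ≈ 8.33 USD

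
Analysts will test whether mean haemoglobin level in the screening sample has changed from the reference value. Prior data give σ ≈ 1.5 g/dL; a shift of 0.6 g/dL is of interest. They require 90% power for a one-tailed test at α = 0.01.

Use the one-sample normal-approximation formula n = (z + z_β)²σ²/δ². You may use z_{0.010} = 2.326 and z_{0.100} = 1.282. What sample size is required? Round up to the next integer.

n = (z_α + z_β)² · σ² / δ²
  = (2.326 + 1.282)² · 1.5² / 0.6²
  = 13.0177 · 2.25 / 0.36
  = 81.36
Round up → n = 82.

n = 82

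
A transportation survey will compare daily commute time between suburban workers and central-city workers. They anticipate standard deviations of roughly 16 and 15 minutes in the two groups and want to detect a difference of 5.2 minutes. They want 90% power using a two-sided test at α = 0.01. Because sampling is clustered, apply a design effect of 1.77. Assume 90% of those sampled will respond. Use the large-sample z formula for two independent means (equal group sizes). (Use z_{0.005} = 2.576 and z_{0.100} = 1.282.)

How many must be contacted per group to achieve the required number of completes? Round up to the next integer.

n = (z_{α/2} + z_β)² · (σ₁² + σ₂²) / δ²
  = (2.576 + 1.282)² · (16² + 15² = 481) / 5.2²
  = 14.8842 · 481 / 27.04
  = 264.77
Design effect: 1.77 × 264.77 = 468.64.
Adjust for 90% response: 468.64 / 0.90 = 520.71.
Round up → n = 521 per group.

n = 521 per group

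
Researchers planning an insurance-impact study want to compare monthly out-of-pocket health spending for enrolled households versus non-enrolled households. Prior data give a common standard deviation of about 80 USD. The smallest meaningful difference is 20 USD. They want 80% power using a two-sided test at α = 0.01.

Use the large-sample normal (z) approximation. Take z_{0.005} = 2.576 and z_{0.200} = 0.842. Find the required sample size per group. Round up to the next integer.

n = (z_{α/2} + z_β)² · (σ₁² + σ₂²) / δ²
  = (2.576 + 0.842)² · (2·80² = 12800) / 20²
  = 11.6827 · 12800 / 400
  = 373.85
Round up → n = 374 per group.

n = 374 per group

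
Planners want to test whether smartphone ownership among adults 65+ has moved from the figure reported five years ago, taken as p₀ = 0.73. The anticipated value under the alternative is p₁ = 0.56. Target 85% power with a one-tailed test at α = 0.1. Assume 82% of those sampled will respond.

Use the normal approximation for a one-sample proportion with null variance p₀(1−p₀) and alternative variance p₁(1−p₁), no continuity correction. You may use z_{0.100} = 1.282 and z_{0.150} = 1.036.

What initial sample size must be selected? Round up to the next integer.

n = [z_α·√(p₀q₀) + z_β·√(p₁q₁)]² / (p₁ − p₀)²
  = [1.282·√(0.73·0.27) + 1.036·√(0.56·0.44)]² / (-0.17)²
  = [1.282·0.4440 + 1.036·0.4964]² / 0.0289
  = [1.0834]² / 0.0289
  = 40.62
Adjust for 82% response: 40.62 / 0.82 = 49.53.
Round up → n = 50.

n = 50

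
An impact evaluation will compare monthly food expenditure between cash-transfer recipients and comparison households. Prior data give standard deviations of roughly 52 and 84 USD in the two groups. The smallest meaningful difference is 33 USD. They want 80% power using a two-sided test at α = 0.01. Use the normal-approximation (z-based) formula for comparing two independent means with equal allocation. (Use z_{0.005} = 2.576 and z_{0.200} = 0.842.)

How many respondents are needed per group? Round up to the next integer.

n = 105 per group

n = (z_{α/2} + z_β)² · (σ₁² + σ₂²) / δ²
  = (2.576 + 0.842)² · (52² + 84² = 9760) / 33²
  = 11.6827 · 9760 / 1089
  = 104.70
Round up → n = 105 per group.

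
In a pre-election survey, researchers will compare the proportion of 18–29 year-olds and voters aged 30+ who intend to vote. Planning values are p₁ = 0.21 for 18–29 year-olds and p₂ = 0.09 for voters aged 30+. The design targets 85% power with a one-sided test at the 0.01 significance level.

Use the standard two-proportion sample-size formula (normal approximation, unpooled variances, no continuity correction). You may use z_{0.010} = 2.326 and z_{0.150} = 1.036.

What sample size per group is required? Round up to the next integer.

n = (z_α + z_β)² · [p₁(1−p₁) + p₂(1−p₂)] / (p₁ − p₂)²
  = (2.326 + 1.036)² · (0.21·0.79 + 0.09·0.91) / (0.12)²
  = (3.362)² · (0.1659 + 0.0819) / 0.0144
  = 11.3030 · 0.2478 / 0.0144
  = 194.51
Round up → n = 195 per group.

n = 195 per group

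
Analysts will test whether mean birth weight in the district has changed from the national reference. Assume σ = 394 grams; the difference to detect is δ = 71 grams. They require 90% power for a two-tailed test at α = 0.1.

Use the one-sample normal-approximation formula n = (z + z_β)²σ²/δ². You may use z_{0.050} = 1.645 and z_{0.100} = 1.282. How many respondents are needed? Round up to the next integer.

n = (z_{α/2} + z_β)² · σ² / δ²
  = (1.645 + 1.282)² · 394² / 71²
  = 8.5673 · 155236 / 5041
  = 263.83
Round up → n = 264.

n = 264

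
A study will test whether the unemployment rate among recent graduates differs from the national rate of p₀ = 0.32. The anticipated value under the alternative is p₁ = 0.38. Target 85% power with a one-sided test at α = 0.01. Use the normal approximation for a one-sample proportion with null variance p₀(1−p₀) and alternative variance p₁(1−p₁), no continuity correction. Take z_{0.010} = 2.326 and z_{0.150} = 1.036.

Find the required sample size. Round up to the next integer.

n = 701

n = [z_α·√(p₀q₀) + z_β·√(p₁q₁)]² / (p₁ − p₀)²
  = [2.326·√(0.32·0.68) + 1.036·√(0.38·0.62)]² / (0.06)²
  = [2.326·0.4665 + 1.036·0.4854]² / 0.0036
  = [1.5879]² / 0.0036
  = 700.38
Round up → n = 701.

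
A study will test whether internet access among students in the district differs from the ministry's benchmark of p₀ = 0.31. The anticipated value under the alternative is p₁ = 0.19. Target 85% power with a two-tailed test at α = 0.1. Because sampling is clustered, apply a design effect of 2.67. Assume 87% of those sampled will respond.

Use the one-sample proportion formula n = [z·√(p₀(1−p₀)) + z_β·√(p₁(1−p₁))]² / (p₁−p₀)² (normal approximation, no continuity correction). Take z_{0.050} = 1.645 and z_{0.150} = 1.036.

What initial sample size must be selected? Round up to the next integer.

n = [z_{α/2}·√(p₀q₀) + z_β·√(p₁q₁)]² / (p₁ − p₀)²
  = [1.645·√(0.31·0.69) + 1.036·√(0.19·0.81)]² / (-0.12)²
  = [1.645·0.4625 + 1.036·0.3923]² / 0.0144
  = [1.1672]² / 0.0144
  = 94.61
Design effect: 2.67 × 94.61 = 252.61.
Adjust for 87% response: 252.61 / 0.87 = 290.36.
Round up → n = 291.

n = 291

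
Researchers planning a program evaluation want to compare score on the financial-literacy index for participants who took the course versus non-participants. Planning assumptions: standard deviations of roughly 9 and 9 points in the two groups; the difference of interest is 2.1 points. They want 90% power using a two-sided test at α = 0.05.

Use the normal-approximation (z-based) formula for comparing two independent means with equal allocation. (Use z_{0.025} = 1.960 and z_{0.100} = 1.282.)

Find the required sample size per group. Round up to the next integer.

n = (z_{α/2} + z_β)² · (σ₁² + σ₂²) / δ²
  = (1.960 + 1.282)² · (9² + 9² = 162) / 2.1²
  = 10.5106 · 162 / 4.41
  = 386.10
Round up → n = 387 per group.

n = 387 per group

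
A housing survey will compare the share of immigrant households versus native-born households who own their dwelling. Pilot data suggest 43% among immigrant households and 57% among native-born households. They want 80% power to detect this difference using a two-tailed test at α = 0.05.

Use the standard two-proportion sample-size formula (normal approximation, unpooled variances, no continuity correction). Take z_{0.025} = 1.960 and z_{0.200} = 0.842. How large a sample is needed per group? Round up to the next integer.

n = (z_{α/2} + z_β)² · [p₁(1−p₁) + p₂(1−p₂)] / (p₁ − p₂)²
  = (1.960 + 0.842)² · (0.43·0.57 + 0.57·0.43) / (-0.14)²
  = (2.802)² · (0.2451 + 0.2451) / 0.0196
  = 7.8512 · 0.4902 / 0.0196
  = 196.36
Round up → n = 197 per group.

n = 197 per group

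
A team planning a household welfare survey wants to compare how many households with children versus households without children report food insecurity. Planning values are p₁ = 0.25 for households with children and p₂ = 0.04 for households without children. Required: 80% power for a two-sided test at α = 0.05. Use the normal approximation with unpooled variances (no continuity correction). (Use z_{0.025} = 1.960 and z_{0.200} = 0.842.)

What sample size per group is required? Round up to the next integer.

n = 41 per group

n = (z_{α/2} + z_β)² · [p₁(1−p₁) + p₂(1−p₂)] / (p₁ − p₂)²
  = (1.960 + 0.842)² · (0.25·0.75 + 0.04·0.96) / (0.21)²
  = (2.802)² · (0.1875 + 0.0384) / 0.0441
  = 7.8512 · 0.2259 / 0.0441
  = 40.22
Round up → n = 41 per group.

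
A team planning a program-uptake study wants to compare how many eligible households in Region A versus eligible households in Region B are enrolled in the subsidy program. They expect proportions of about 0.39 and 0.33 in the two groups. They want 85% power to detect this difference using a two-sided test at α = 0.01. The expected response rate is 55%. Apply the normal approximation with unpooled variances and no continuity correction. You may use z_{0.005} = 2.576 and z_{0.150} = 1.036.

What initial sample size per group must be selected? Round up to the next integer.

n = 3025 per group

n = (z_{α/2} + z_β)² · [p₁(1−p₁) + p₂(1−p₂)] / (p₁ − p₂)²
  = (2.576 + 1.036)² · (0.39·0.61 + 0.33·0.67) / (0.06)²
  = (3.612)² · (0.2379 + 0.2211) / 0.0036
  = 13.0465 · 0.4590 / 0.0036
  = 1663.43
Adjust for 55% response: 1663.43 / 0.55 = 3024.43.
Round up → n = 3025 per group.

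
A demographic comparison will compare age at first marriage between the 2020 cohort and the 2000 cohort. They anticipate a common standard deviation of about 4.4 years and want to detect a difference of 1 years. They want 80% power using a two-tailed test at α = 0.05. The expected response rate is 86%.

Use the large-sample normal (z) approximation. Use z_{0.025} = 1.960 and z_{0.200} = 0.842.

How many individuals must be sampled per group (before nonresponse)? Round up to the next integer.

n = 354 per group

n = (z_{α/2} + z_β)² · (σ₁² + σ₂²) / δ²
  = (1.960 + 0.842)² · (2·4.4² = 38.72) / 1²
  = 7.8512 · 38.72 / 1
  = 304.00
Adjust for 86% response: 304.00 / 0.86 = 353.49.
Round up → n = 354 per group.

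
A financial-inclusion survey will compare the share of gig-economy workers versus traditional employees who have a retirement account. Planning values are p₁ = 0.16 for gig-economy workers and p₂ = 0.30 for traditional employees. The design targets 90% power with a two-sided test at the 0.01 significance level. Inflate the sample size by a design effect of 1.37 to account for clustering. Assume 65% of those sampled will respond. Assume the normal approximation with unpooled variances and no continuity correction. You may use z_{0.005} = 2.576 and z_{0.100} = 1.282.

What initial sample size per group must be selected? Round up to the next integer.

n = (z_{α/2} + z_β)² · [p₁(1−p₁) + p₂(1−p₂)] / (p₁ − p₂)²
  = (2.576 + 1.282)² · (0.16·0.84 + 0.30·0.70) / (-0.14)²
  = (3.858)² · (0.1344 + 0.2100) / 0.0196
  = 14.8842 · 0.3444 / 0.0196
  = 261.54
Design effect: 1.37 × 261.54 = 358.30.
Adjust for 65% response: 358.30 / 0.65 = 551.24.
Round up → n = 552 per group.

n = 552 per group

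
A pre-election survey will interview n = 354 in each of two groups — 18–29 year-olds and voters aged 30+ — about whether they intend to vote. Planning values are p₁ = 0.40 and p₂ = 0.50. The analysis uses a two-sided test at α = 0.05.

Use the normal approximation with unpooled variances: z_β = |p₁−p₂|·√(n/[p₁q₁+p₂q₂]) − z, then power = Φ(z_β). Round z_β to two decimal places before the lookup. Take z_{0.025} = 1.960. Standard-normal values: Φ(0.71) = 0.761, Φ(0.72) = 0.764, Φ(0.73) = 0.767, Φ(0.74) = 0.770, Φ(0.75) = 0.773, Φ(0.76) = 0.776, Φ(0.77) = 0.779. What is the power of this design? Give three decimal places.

z_β = |p₁−p₂|·√(n/[p₁q₁+p₂q₂]) − z_{α/2}
    = 0.10 · √(354/0.4900) − 1.960
    = 0.10 · 26.8784 − 1.960
    = 2.6878 − 1.960 = 0.7278 → 0.73
Power = Φ(0.73) = 0.767.

Power ≈ 0.767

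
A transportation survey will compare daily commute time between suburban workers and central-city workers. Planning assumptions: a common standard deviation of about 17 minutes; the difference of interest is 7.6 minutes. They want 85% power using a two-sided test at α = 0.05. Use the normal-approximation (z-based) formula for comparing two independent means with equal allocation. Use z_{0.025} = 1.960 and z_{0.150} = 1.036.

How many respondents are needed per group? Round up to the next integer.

n = (z_{α/2} + z_β)² · (σ₁² + σ₂²) / δ²
  = (1.960 + 1.036)² · (2·17² = 578) / 7.6²
  = 8.9760 · 578 / 57.76
  = 89.82
Round up → n = 90 per group.

n = 90 per group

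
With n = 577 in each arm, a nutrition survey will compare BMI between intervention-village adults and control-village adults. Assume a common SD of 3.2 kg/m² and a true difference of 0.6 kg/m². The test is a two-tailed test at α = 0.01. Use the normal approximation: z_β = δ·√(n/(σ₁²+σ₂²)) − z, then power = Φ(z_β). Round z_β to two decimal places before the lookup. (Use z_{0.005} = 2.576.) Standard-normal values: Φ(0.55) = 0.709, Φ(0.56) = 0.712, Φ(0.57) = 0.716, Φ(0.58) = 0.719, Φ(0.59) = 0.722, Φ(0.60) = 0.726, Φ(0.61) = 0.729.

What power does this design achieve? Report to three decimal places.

Power ≈ 0.729

z_β = δ·√(n/(σ₁²+σ₂²)) − z_{α/2}
    = 0.6 · √(577/20.48) − 2.576
    = 0.6 · 5.30790 − 2.576
    = 3.1847 − 2.576 = 0.6087 → 0.61
Power = Φ(0.61) = 0.729.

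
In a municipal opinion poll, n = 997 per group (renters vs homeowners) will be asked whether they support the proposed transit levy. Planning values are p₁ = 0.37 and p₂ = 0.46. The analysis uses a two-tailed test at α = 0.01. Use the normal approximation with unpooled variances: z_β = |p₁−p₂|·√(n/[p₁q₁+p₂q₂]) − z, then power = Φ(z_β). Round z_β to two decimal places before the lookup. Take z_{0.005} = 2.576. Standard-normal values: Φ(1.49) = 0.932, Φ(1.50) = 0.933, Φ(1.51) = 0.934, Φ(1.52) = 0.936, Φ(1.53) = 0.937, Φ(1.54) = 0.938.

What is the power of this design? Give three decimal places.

z_β = |p₁−p₂|·√(n/[p₁q₁+p₂q₂]) − z_{α/2}
    = 0.09 · √(997/0.4815) − 2.576
    = 0.09 · 45.5040 − 2.576
    = 4.0954 − 2.576 = 1.5194 → 1.52
Power = Φ(1.52) = 0.936.

Power ≈ 0.936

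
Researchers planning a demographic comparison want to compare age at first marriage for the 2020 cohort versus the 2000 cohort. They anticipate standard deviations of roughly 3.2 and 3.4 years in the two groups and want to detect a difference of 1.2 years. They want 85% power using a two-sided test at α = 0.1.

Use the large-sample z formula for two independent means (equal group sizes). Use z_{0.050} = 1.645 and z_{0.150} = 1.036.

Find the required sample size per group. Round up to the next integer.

n = (z_{α/2} + z_β)² · (σ₁² + σ₂²) / δ²
  = (1.645 + 1.036)² · (3.2² + 3.4² = 21.8) / 1.2²
  = 7.1878 · 21.8 / 1.44
  = 108.81
Round up → n = 109 per group.

n = 109 per group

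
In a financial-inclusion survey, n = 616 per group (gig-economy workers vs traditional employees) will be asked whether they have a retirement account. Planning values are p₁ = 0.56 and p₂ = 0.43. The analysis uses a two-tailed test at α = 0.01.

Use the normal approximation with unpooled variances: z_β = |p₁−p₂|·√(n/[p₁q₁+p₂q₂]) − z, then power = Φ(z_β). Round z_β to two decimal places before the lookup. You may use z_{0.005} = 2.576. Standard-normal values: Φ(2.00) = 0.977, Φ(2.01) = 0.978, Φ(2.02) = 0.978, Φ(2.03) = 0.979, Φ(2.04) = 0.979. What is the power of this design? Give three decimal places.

Power ≈ 0.979

z_β = |p₁−p₂|·√(n/[p₁q₁+p₂q₂]) − z_{α/2}
    = 0.13 · √(616/0.4915) − 2.576
    = 0.13 · 35.4021 − 2.576
    = 4.6023 − 2.576 = 2.0263 → 2.03
Power = Φ(2.03) = 0.979.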